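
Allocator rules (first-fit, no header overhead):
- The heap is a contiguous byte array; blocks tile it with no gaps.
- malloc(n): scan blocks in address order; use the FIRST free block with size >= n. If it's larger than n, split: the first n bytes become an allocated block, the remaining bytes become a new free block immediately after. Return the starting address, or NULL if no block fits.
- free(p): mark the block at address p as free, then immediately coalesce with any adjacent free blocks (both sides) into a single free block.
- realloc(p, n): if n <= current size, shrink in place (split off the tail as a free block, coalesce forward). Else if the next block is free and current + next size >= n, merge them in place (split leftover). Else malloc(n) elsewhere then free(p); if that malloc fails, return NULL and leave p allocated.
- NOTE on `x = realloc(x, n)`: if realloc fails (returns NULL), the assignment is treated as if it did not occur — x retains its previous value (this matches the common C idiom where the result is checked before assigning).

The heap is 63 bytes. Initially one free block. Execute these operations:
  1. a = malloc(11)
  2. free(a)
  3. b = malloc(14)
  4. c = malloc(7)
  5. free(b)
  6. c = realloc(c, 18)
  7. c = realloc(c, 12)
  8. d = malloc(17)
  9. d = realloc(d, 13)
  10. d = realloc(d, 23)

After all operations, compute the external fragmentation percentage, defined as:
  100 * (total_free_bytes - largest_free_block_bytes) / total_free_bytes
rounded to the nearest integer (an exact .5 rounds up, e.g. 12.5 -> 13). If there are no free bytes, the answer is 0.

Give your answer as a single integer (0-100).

Answer: 50

Derivation:
Op 1: a = malloc(11) -> a = 0; heap: [0-10 ALLOC][11-62 FREE]
Op 2: free(a) -> (freed a); heap: [0-62 FREE]
Op 3: b = malloc(14) -> b = 0; heap: [0-13 ALLOC][14-62 FREE]
Op 4: c = malloc(7) -> c = 14; heap: [0-13 ALLOC][14-20 ALLOC][21-62 FREE]
Op 5: free(b) -> (freed b); heap: [0-13 FREE][14-20 ALLOC][21-62 FREE]
Op 6: c = realloc(c, 18) -> c = 14; heap: [0-13 FREE][14-31 ALLOC][32-62 FREE]
Op 7: c = realloc(c, 12) -> c = 14; heap: [0-13 FREE][14-25 ALLOC][26-62 FREE]
Op 8: d = malloc(17) -> d = 26; heap: [0-13 FREE][14-25 ALLOC][26-42 ALLOC][43-62 FREE]
Op 9: d = realloc(d, 13) -> d = 26; heap: [0-13 FREE][14-25 ALLOC][26-38 ALLOC][39-62 FREE]
Op 10: d = realloc(d, 23) -> d = 26; heap: [0-13 FREE][14-25 ALLOC][26-48 ALLOC][49-62 FREE]
Free blocks: [14 14] total_free=28 largest=14 -> 100*(28-14)/28 = 1400/28 = 50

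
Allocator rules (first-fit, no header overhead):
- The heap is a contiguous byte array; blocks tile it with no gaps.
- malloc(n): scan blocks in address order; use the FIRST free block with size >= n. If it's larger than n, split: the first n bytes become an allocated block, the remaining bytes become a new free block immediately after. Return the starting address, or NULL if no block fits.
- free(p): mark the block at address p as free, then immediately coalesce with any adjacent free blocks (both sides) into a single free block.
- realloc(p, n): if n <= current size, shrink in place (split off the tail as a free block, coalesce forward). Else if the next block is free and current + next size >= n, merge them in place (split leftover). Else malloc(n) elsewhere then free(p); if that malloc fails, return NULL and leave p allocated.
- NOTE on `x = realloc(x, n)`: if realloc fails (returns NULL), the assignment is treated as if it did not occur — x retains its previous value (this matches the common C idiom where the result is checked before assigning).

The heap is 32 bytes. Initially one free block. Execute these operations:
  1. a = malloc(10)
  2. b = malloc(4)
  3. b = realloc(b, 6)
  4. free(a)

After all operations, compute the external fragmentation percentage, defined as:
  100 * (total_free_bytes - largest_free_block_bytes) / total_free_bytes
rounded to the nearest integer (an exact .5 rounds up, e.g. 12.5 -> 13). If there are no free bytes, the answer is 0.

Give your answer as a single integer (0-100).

Answer: 38

Derivation:
Op 1: a = malloc(10) -> a = 0; heap: [0-9 ALLOC][10-31 FREE]
Op 2: b = malloc(4) -> b = 10; heap: [0-9 ALLOC][10-13 ALLOC][14-31 FREE]
Op 3: b = realloc(b, 6) -> b = 10; heap: [0-9 ALLOC][10-15 ALLOC][16-31 FREE]
Op 4: free(a) -> (freed a); heap: [0-9 FREE][10-15 ALLOC][16-31 FREE]
Free blocks: [10 16] total_free=26 largest=16 -> 100*(26-16)/26 = 1000/26 ≈ 38.462 -> rounds to 38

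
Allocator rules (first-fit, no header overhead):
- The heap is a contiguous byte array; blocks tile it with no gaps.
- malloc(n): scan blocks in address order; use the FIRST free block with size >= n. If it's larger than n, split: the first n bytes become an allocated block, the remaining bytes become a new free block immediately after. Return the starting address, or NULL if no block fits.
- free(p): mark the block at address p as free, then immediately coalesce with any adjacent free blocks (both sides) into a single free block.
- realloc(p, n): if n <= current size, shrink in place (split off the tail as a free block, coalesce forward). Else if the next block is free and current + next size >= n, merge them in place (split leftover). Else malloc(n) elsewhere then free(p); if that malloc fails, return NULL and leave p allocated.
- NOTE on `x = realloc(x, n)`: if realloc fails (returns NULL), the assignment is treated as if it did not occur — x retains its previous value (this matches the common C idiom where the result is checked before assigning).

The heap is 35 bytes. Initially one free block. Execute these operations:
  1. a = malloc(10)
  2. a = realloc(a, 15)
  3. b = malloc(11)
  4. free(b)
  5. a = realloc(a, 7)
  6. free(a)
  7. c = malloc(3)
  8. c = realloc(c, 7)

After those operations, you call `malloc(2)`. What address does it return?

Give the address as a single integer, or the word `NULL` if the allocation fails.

Answer: 7

Derivation:
Op 1: a = malloc(10) -> a = 0; heap: [0-9 ALLOC][10-34 FREE]
Op 2: a = realloc(a, 15) -> a = 0; heap: [0-14 ALLOC][15-34 FREE]
Op 3: b = malloc(11) -> b = 15; heap: [0-14 ALLOC][15-25 ALLOC][26-34 FREE]
Op 4: free(b) -> (freed b); heap: [0-14 ALLOC][15-34 FREE]
Op 5: a = realloc(a, 7) -> a = 0; heap: [0-6 ALLOC][7-34 FREE]
Op 6: free(a) -> (freed a); heap: [0-34 FREE]
Op 7: c = malloc(3) -> c = 0; heap: [0-2 ALLOC][3-34 FREE]
Op 8: c = realloc(c, 7) -> c = 0; heap: [0-6 ALLOC][7-34 FREE]
malloc(2): first-fit scan over [0-6 ALLOC][7-34 FREE] -> 7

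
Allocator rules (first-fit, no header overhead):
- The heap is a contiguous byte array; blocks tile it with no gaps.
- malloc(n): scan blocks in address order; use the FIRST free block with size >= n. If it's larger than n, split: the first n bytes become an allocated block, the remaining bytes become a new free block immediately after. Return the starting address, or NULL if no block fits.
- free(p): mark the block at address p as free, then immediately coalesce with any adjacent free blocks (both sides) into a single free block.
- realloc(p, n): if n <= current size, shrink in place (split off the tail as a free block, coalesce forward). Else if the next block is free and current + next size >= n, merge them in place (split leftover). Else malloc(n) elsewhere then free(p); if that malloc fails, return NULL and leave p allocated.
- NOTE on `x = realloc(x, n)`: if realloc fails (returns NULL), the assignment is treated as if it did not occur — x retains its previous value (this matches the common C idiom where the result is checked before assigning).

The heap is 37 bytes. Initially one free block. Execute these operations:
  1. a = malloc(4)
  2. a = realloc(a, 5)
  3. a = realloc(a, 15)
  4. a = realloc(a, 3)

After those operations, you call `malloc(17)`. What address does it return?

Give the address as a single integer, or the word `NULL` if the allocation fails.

Op 1: a = malloc(4) -> a = 0; heap: [0-3 ALLOC][4-36 FREE]
Op 2: a = realloc(a, 5) -> a = 0; heap: [0-4 ALLOC][5-36 FREE]
Op 3: a = realloc(a, 15) -> a = 0; heap: [0-14 ALLOC][15-36 FREE]
Op 4: a = realloc(a, 3) -> a = 0; heap: [0-2 ALLOC][3-36 FREE]
malloc(17): first-fit scan over [0-2 ALLOC][3-36 FREE] -> 3

Answer: 3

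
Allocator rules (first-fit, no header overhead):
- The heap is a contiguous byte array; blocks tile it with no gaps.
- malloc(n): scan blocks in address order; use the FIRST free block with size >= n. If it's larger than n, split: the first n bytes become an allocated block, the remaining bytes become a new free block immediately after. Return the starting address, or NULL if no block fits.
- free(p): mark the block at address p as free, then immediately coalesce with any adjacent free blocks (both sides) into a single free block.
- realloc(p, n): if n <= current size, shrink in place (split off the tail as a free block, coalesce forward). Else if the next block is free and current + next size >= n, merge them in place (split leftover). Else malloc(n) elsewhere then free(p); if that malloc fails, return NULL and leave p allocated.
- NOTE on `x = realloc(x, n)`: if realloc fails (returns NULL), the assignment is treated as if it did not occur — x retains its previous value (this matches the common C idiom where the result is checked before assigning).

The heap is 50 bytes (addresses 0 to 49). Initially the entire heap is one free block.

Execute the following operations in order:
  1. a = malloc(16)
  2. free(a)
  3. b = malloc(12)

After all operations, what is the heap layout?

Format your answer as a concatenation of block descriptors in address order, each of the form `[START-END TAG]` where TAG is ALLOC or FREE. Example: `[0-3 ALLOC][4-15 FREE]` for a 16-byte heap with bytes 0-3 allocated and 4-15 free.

Answer: [0-11 ALLOC][12-49 FREE]

Derivation:
Op 1: a = malloc(16) -> a = 0; heap: [0-15 ALLOC][16-49 FREE]
Op 2: free(a) -> (freed a); heap: [0-49 FREE]
Op 3: b = malloc(12) -> b = 0; heap: [0-11 ALLOC][12-49 FREE]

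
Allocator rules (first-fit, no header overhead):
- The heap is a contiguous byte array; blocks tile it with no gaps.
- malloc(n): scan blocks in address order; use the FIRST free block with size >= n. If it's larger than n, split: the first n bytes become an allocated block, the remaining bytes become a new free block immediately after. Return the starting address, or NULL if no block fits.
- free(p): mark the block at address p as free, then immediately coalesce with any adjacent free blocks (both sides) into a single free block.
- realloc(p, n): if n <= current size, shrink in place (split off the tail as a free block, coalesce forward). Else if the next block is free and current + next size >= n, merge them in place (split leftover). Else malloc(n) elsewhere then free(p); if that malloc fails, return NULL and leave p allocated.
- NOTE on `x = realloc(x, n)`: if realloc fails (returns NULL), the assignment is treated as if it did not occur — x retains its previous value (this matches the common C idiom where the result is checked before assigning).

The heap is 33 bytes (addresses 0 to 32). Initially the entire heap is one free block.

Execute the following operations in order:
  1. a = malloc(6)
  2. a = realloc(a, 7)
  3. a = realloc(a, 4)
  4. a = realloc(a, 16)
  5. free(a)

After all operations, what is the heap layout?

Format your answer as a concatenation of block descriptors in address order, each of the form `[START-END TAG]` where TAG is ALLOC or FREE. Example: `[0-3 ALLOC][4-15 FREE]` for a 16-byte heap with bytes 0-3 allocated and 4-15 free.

Op 1: a = malloc(6) -> a = 0; heap: [0-5 ALLOC][6-32 FREE]
Op 2: a = realloc(a, 7) -> a = 0; heap: [0-6 ALLOC][7-32 FREE]
Op 3: a = realloc(a, 4) -> a = 0; heap: [0-3 ALLOC][4-32 FREE]
Op 4: a = realloc(a, 16) -> a = 0; heap: [0-15 ALLOC][16-32 FREE]
Op 5: free(a) -> (freed a); heap: [0-32 FREE]

Answer: [0-32 FREE]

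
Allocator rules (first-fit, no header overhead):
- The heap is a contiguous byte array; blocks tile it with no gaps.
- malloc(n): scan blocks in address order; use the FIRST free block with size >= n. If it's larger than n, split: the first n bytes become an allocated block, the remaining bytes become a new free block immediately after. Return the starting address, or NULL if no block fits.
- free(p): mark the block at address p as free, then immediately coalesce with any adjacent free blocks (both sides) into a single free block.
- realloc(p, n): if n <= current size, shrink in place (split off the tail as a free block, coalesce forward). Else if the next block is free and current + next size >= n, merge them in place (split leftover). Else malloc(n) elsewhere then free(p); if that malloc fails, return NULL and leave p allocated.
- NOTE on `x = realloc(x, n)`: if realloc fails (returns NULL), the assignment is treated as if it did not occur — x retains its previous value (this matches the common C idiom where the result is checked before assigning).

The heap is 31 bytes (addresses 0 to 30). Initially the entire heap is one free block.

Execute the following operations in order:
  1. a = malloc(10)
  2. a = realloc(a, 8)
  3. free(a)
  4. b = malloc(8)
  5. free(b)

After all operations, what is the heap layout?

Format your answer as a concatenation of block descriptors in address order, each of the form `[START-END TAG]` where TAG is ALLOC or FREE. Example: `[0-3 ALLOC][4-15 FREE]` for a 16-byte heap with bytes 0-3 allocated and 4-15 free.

Answer: [0-30 FREE]

Derivation:
Op 1: a = malloc(10) -> a = 0; heap: [0-9 ALLOC][10-30 FREE]
Op 2: a = realloc(a, 8) -> a = 0; heap: [0-7 ALLOC][8-30 FREE]
Op 3: free(a) -> (freed a); heap: [0-30 FREE]
Op 4: b = malloc(8) -> b = 0; heap: [0-7 ALLOC][8-30 FREE]
Op 5: free(b) -> (freed b); heap: [0-30 FREE]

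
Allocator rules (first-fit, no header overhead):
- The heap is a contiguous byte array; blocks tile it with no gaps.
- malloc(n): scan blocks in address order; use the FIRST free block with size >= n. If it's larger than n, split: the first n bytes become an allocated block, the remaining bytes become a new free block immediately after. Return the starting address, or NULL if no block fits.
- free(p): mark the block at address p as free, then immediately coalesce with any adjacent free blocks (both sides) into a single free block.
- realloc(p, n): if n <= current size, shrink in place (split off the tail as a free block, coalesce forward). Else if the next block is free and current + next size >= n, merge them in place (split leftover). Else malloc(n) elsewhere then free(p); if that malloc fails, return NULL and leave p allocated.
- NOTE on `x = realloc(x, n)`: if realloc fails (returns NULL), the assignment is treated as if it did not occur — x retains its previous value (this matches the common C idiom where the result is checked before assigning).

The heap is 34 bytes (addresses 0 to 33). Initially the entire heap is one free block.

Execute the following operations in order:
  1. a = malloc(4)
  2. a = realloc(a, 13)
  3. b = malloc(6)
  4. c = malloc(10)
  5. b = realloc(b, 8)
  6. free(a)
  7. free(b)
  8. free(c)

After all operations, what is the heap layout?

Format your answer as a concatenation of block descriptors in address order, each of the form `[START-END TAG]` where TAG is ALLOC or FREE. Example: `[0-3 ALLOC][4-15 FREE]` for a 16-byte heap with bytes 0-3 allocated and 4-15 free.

Answer: [0-33 FREE]

Derivation:
Op 1: a = malloc(4) -> a = 0; heap: [0-3 ALLOC][4-33 FREE]
Op 2: a = realloc(a, 13) -> a = 0; heap: [0-12 ALLOC][13-33 FREE]
Op 3: b = malloc(6) -> b = 13; heap: [0-12 ALLOC][13-18 ALLOC][19-33 FREE]
Op 4: c = malloc(10) -> c = 19; heap: [0-12 ALLOC][13-18 ALLOC][19-28 ALLOC][29-33 FREE]
Op 5: b = realloc(b, 8) -> NULL (b unchanged); heap: [0-12 ALLOC][13-18 ALLOC][19-28 ALLOC][29-33 FREE]
Op 6: free(a) -> (freed a); heap: [0-12 FREE][13-18 ALLOC][19-28 ALLOC][29-33 FREE]
Op 7: free(b) -> (freed b); heap: [0-18 FREE][19-28 ALLOC][29-33 FREE]
Op 8: free(c) -> (freed c); heap: [0-33 FREE]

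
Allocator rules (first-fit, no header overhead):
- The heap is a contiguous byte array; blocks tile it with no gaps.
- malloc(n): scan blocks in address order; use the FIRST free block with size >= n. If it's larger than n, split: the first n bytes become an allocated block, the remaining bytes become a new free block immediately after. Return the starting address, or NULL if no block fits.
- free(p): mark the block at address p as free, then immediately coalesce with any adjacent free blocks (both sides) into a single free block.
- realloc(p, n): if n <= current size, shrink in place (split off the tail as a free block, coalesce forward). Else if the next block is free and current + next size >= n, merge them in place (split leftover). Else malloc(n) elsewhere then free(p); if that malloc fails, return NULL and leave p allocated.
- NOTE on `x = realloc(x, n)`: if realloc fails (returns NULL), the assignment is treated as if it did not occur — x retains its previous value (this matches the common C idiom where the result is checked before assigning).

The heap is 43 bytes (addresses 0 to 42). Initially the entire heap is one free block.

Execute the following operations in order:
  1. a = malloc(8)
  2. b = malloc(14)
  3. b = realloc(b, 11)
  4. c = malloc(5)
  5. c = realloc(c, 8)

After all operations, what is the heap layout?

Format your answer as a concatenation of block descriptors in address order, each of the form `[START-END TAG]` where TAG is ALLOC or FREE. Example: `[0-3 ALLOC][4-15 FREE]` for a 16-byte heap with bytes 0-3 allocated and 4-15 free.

Answer: [0-7 ALLOC][8-18 ALLOC][19-26 ALLOC][27-42 FREE]

Derivation:
Op 1: a = malloc(8) -> a = 0; heap: [0-7 ALLOC][8-42 FREE]
Op 2: b = malloc(14) -> b = 8; heap: [0-7 ALLOC][8-21 ALLOC][22-42 FREE]
Op 3: b = realloc(b, 11) -> b = 8; heap: [0-7 ALLOC][8-18 ALLOC][19-42 FREE]
Op 4: c = malloc(5) -> c = 19; heap: [0-7 ALLOC][8-18 ALLOC][19-23 ALLOC][24-42 FREE]
Op 5: c = realloc(c, 8) -> c = 19; heap: [0-7 ALLOC][8-18 ALLOC][19-26 ALLOC][27-42 FREE]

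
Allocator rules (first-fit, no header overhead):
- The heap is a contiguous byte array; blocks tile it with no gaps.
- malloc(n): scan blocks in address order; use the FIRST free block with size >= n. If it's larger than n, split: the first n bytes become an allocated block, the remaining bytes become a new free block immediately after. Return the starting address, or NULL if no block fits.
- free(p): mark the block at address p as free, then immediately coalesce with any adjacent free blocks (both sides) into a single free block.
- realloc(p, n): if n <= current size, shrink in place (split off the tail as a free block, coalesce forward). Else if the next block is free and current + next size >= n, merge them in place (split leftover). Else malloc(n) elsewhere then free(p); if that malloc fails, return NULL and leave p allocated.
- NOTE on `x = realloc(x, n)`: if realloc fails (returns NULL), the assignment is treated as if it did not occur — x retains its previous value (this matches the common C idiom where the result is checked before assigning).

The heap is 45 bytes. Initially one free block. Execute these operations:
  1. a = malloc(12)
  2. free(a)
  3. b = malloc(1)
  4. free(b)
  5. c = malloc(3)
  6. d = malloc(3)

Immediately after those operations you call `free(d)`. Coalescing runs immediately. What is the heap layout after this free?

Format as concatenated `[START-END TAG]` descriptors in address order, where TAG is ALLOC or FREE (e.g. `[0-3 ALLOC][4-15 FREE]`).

Answer: [0-2 ALLOC][3-44 FREE]

Derivation:
Op 1: a = malloc(12) -> a = 0; heap: [0-11 ALLOC][12-44 FREE]
Op 2: free(a) -> (freed a); heap: [0-44 FREE]
Op 3: b = malloc(1) -> b = 0; heap: [0-0 ALLOC][1-44 FREE]
Op 4: free(b) -> (freed b); heap: [0-44 FREE]
Op 5: c = malloc(3) -> c = 0; heap: [0-2 ALLOC][3-44 FREE]
Op 6: d = malloc(3) -> d = 3; heap: [0-2 ALLOC][3-5 ALLOC][6-44 FREE]
free(d): d = 3 -> block [3-5 ALLOC]; mark free, coalesce with adjacent free neighbors -> [0-2 ALLOC][3-44 FREE]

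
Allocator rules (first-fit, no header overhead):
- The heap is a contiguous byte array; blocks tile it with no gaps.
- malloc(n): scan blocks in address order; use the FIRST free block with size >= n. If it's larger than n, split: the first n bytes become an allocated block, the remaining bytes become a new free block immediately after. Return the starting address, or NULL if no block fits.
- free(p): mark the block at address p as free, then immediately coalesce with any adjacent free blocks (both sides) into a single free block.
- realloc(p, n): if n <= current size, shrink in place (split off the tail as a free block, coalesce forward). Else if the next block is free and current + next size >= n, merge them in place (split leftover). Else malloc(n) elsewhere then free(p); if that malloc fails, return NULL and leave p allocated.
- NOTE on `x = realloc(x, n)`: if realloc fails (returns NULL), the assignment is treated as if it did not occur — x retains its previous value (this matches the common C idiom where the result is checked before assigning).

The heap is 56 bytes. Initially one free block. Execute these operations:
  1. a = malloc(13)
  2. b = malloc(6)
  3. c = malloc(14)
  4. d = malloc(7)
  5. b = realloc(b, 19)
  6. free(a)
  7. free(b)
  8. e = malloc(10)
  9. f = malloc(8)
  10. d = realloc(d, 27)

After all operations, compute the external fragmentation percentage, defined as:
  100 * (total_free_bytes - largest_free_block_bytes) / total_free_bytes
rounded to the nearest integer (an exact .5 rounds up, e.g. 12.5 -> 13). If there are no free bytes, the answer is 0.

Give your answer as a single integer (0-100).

Op 1: a = malloc(13) -> a = 0; heap: [0-12 ALLOC][13-55 FREE]
Op 2: b = malloc(6) -> b = 13; heap: [0-12 ALLOC][13-18 ALLOC][19-55 FREE]
Op 3: c = malloc(14) -> c = 19; heap: [0-12 ALLOC][13-18 ALLOC][19-32 ALLOC][33-55 FREE]
Op 4: d = malloc(7) -> d = 33; heap: [0-12 ALLOC][13-18 ALLOC][19-32 ALLOC][33-39 ALLOC][40-55 FREE]
Op 5: b = realloc(b, 19) -> NULL (b unchanged); heap: [0-12 ALLOC][13-18 ALLOC][19-32 ALLOC][33-39 ALLOC][40-55 FREE]
Op 6: free(a) -> (freed a); heap: [0-12 FREE][13-18 ALLOC][19-32 ALLOC][33-39 ALLOC][40-55 FREE]
Op 7: free(b) -> (freed b); heap: [0-18 FREE][19-32 ALLOC][33-39 ALLOC][40-55 FREE]
Op 8: e = malloc(10) -> e = 0; heap: [0-9 ALLOC][10-18 FREE][19-32 ALLOC][33-39 ALLOC][40-55 FREE]
Op 9: f = malloc(8) -> f = 10; heap: [0-9 ALLOC][10-17 ALLOC][18-18 FREE][19-32 ALLOC][33-39 ALLOC][40-55 FREE]
Op 10: d = realloc(d, 27) -> NULL (d unchanged); heap: [0-9 ALLOC][10-17 ALLOC][18-18 FREE][19-32 ALLOC][33-39 ALLOC][40-55 FREE]
Free blocks: [1 16] total_free=17 largest=16 -> 100*(17-16)/17 = 100/17 ≈ 5.882 -> rounds to 6

Answer: 6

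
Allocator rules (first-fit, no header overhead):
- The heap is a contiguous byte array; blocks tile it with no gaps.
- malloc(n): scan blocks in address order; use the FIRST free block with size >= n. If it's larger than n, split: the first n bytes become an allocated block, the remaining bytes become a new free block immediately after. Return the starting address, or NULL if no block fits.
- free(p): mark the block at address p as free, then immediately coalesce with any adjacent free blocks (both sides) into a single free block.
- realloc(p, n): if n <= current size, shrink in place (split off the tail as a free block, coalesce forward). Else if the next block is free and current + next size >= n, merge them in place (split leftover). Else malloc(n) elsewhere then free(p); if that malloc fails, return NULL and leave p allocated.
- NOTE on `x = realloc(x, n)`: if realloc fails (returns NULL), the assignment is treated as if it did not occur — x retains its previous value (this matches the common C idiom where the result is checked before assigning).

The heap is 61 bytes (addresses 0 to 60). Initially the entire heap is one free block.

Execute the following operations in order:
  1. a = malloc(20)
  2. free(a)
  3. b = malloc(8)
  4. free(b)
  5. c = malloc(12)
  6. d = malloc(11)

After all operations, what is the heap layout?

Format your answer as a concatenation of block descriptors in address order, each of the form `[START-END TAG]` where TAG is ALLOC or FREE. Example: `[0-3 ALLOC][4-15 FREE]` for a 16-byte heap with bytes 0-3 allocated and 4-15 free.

Op 1: a = malloc(20) -> a = 0; heap: [0-19 ALLOC][20-60 FREE]
Op 2: free(a) -> (freed a); heap: [0-60 FREE]
Op 3: b = malloc(8) -> b = 0; heap: [0-7 ALLOC][8-60 FREE]
Op 4: free(b) -> (freed b); heap: [0-60 FREE]
Op 5: c = malloc(12) -> c = 0; heap: [0-11 ALLOC][12-60 FREE]
Op 6: d = malloc(11) -> d = 12; heap: [0-11 ALLOC][12-22 ALLOC][23-60 FREE]

Answer: [0-11 ALLOC][12-22 ALLOC][23-60 FREE]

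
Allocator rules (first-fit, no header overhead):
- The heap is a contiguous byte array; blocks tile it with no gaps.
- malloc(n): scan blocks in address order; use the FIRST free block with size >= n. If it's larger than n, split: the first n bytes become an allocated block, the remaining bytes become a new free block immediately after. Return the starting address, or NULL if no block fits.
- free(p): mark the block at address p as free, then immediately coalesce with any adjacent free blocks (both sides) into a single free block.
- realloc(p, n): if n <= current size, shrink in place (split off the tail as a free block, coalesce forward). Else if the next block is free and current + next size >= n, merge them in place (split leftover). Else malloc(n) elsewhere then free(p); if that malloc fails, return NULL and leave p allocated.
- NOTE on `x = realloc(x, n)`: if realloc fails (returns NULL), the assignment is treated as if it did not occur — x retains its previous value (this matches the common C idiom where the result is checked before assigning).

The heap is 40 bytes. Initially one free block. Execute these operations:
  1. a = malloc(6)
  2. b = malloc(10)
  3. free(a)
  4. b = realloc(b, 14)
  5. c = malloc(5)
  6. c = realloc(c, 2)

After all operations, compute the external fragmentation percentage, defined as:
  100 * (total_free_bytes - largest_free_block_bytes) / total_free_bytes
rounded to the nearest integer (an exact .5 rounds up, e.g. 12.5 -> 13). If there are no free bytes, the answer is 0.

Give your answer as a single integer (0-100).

Op 1: a = malloc(6) -> a = 0; heap: [0-5 ALLOC][6-39 FREE]
Op 2: b = malloc(10) -> b = 6; heap: [0-5 ALLOC][6-15 ALLOC][16-39 FREE]
Op 3: free(a) -> (freed a); heap: [0-5 FREE][6-15 ALLOC][16-39 FREE]
Op 4: b = realloc(b, 14) -> b = 6; heap: [0-5 FREE][6-19 ALLOC][20-39 FREE]
Op 5: c = malloc(5) -> c = 0; heap: [0-4 ALLOC][5-5 FREE][6-19 ALLOC][20-39 FREE]
Op 6: c = realloc(c, 2) -> c = 0; heap: [0-1 ALLOC][2-5 FREE][6-19 ALLOC][20-39 FREE]
Free blocks: [4 20] total_free=24 largest=20 -> 100*(24-20)/24 = 400/24 ≈ 16.667 -> rounds to 17

Answer: 17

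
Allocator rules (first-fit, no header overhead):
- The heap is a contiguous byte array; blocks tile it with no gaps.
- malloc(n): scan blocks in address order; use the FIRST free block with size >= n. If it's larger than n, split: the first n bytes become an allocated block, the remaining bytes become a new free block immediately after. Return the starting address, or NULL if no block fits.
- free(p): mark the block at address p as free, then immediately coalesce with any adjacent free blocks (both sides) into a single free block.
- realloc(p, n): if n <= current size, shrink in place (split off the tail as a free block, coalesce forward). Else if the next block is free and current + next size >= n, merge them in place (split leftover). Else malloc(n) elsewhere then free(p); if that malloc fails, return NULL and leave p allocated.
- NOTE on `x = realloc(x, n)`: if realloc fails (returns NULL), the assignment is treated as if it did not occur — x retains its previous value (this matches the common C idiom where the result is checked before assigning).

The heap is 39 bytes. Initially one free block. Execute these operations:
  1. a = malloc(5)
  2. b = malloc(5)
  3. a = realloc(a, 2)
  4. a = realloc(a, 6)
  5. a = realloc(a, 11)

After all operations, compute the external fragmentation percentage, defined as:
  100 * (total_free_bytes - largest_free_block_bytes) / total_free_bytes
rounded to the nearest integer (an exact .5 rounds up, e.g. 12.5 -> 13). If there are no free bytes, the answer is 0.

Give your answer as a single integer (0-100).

Answer: 22

Derivation:
Op 1: a = malloc(5) -> a = 0; heap: [0-4 ALLOC][5-38 FREE]
Op 2: b = malloc(5) -> b = 5; heap: [0-4 ALLOC][5-9 ALLOC][10-38 FREE]
Op 3: a = realloc(a, 2) -> a = 0; heap: [0-1 ALLOC][2-4 FREE][5-9 ALLOC][10-38 FREE]
Op 4: a = realloc(a, 6) -> a = 10; heap: [0-4 FREE][5-9 ALLOC][10-15 ALLOC][16-38 FREE]
Op 5: a = realloc(a, 11) -> a = 10; heap: [0-4 FREE][5-9 ALLOC][10-20 ALLOC][21-38 FREE]
Free blocks: [5 18] total_free=23 largest=18 -> 100*(23-18)/23 = 500/23 ≈ 21.739 -> rounds to 22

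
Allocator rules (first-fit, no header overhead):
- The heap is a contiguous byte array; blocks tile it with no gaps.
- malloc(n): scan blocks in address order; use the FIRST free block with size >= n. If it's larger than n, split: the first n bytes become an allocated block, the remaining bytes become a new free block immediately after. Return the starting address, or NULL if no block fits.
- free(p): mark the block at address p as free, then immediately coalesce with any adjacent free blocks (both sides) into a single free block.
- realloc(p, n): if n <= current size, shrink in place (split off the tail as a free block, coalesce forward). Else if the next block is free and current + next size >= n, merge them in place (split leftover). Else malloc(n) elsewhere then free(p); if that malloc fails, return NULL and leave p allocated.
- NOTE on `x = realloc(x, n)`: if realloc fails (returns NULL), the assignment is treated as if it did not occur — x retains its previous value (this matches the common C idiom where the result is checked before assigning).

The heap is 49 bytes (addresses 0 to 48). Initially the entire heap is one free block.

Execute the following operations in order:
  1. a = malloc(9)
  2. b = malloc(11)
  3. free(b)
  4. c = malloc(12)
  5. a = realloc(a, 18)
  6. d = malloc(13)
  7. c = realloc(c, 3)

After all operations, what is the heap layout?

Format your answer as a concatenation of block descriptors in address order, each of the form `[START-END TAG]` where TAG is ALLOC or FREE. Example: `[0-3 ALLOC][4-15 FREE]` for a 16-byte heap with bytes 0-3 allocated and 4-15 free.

Op 1: a = malloc(9) -> a = 0; heap: [0-8 ALLOC][9-48 FREE]
Op 2: b = malloc(11) -> b = 9; heap: [0-8 ALLOC][9-19 ALLOC][20-48 FREE]
Op 3: free(b) -> (freed b); heap: [0-8 ALLOC][9-48 FREE]
Op 4: c = malloc(12) -> c = 9; heap: [0-8 ALLOC][9-20 ALLOC][21-48 FREE]
Op 5: a = realloc(a, 18) -> a = 21; heap: [0-8 FREE][9-20 ALLOC][21-38 ALLOC][39-48 FREE]
Op 6: d = malloc(13) -> d = NULL; heap: [0-8 FREE][9-20 ALLOC][21-38 ALLOC][39-48 FREE]
Op 7: c = realloc(c, 3) -> c = 9; heap: [0-8 FREE][9-11 ALLOC][12-20 FREE][21-38 ALLOC][39-48 FREE]

Answer: [0-8 FREE][9-11 ALLOC][12-20 FREE][21-38 ALLOC][39-48 FREE]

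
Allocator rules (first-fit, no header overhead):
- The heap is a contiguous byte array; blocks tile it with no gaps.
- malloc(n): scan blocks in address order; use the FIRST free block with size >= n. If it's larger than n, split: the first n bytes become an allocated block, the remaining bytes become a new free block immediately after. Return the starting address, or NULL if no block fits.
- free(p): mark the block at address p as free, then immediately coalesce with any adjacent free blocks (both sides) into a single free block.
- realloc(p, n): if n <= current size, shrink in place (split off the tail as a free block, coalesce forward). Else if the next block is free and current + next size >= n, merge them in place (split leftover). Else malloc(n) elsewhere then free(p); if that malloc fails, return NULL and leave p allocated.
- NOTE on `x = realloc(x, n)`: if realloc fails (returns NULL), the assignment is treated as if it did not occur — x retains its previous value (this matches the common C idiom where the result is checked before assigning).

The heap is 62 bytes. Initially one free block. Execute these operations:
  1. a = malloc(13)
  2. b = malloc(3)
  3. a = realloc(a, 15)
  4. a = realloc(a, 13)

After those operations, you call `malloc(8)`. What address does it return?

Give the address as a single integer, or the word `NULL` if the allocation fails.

Answer: 0

Derivation:
Op 1: a = malloc(13) -> a = 0; heap: [0-12 ALLOC][13-61 FREE]
Op 2: b = malloc(3) -> b = 13; heap: [0-12 ALLOC][13-15 ALLOC][16-61 FREE]
Op 3: a = realloc(a, 15) -> a = 16; heap: [0-12 FREE][13-15 ALLOC][16-30 ALLOC][31-61 FREE]
Op 4: a = realloc(a, 13) -> a = 16; heap: [0-12 FREE][13-15 ALLOC][16-28 ALLOC][29-61 FREE]
malloc(8): first-fit scan over [0-12 FREE][13-15 ALLOC][16-28 ALLOC][29-61 FREE] -> 0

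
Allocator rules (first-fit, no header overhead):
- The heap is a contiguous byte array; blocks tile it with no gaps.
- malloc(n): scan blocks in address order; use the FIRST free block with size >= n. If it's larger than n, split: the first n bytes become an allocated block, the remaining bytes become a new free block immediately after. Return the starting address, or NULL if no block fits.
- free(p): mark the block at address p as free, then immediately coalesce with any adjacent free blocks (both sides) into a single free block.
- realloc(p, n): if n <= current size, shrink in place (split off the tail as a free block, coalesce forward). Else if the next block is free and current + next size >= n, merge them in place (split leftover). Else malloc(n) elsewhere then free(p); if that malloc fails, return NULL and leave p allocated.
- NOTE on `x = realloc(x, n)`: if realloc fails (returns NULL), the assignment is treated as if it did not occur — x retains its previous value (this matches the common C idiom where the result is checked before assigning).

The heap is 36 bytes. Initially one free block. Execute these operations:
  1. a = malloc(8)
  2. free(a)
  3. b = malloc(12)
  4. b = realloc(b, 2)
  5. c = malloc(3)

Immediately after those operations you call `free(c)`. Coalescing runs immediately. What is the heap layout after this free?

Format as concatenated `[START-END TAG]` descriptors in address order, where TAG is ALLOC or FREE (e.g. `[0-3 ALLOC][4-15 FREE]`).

Op 1: a = malloc(8) -> a = 0; heap: [0-7 ALLOC][8-35 FREE]
Op 2: free(a) -> (freed a); heap: [0-35 FREE]
Op 3: b = malloc(12) -> b = 0; heap: [0-11 ALLOC][12-35 FREE]
Op 4: b = realloc(b, 2) -> b = 0; heap: [0-1 ALLOC][2-35 FREE]
Op 5: c = malloc(3) -> c = 2; heap: [0-1 ALLOC][2-4 ALLOC][5-35 FREE]
free(c): c = 2 -> block [2-4 ALLOC]; mark free, coalesce with adjacent free neighbors -> [0-1 ALLOC][2-35 FREE]

Answer: [0-1 ALLOC][2-35 FREE]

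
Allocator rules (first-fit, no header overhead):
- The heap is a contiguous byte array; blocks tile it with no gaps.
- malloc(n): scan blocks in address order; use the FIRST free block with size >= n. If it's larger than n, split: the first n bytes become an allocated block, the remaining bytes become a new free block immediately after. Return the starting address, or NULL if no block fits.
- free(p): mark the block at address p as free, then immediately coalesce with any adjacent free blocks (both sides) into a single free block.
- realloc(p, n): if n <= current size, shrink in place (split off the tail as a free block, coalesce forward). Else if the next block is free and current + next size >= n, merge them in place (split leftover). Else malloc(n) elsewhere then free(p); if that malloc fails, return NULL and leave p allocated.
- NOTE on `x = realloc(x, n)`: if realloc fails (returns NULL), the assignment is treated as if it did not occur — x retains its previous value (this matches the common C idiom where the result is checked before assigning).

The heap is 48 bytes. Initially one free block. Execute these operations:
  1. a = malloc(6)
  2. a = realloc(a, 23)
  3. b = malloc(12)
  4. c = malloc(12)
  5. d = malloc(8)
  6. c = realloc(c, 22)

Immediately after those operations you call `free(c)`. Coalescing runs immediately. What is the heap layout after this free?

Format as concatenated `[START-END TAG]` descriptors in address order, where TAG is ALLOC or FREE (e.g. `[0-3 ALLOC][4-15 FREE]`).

Answer: [0-22 ALLOC][23-34 ALLOC][35-47 FREE]

Derivation:
Op 1: a = malloc(6) -> a = 0; heap: [0-5 ALLOC][6-47 FREE]
Op 2: a = realloc(a, 23) -> a = 0; heap: [0-22 ALLOC][23-47 FREE]
Op 3: b = malloc(12) -> b = 23; heap: [0-22 ALLOC][23-34 ALLOC][35-47 FREE]
Op 4: c = malloc(12) -> c = 35; heap: [0-22 ALLOC][23-34 ALLOC][35-46 ALLOC][47-47 FREE]
Op 5: d = malloc(8) -> d = NULL; heap: [0-22 ALLOC][23-34 ALLOC][35-46 ALLOC][47-47 FREE]
Op 6: c = realloc(c, 22) -> NULL (c unchanged); heap: [0-22 ALLOC][23-34 ALLOC][35-46 ALLOC][47-47 FREE]
free(c): c = 35 -> block [35-46 ALLOC]; mark free, coalesce with adjacent free neighbors -> [0-22 ALLOC][23-34 ALLOC][35-47 FREE]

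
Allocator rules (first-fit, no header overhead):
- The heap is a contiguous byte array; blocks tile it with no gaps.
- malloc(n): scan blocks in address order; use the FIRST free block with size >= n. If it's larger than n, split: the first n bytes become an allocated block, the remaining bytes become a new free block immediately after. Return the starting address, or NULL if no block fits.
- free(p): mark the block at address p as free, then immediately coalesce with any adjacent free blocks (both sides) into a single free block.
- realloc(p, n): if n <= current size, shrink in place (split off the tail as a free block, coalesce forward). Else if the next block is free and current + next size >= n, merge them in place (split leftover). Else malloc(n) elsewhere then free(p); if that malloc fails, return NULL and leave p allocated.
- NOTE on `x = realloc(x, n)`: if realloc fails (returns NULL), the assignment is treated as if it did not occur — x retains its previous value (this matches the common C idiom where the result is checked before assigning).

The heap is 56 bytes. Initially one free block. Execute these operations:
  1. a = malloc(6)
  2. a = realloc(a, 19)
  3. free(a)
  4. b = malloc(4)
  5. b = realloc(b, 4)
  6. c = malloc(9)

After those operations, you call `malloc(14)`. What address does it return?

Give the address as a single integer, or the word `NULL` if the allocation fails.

Answer: 13

Derivation:
Op 1: a = malloc(6) -> a = 0; heap: [0-5 ALLOC][6-55 FREE]
Op 2: a = realloc(a, 19) -> a = 0; heap: [0-18 ALLOC][19-55 FREE]
Op 3: free(a) -> (freed a); heap: [0-55 FREE]
Op 4: b = malloc(4) -> b = 0; heap: [0-3 ALLOC][4-55 FREE]
Op 5: b = realloc(b, 4) -> b = 0; heap: [0-3 ALLOC][4-55 FREE]
Op 6: c = malloc(9) -> c = 4; heap: [0-3 ALLOC][4-12 ALLOC][13-55 FREE]
malloc(14): first-fit scan over [0-3 ALLOC][4-12 ALLOC][13-55 FREE] -> 13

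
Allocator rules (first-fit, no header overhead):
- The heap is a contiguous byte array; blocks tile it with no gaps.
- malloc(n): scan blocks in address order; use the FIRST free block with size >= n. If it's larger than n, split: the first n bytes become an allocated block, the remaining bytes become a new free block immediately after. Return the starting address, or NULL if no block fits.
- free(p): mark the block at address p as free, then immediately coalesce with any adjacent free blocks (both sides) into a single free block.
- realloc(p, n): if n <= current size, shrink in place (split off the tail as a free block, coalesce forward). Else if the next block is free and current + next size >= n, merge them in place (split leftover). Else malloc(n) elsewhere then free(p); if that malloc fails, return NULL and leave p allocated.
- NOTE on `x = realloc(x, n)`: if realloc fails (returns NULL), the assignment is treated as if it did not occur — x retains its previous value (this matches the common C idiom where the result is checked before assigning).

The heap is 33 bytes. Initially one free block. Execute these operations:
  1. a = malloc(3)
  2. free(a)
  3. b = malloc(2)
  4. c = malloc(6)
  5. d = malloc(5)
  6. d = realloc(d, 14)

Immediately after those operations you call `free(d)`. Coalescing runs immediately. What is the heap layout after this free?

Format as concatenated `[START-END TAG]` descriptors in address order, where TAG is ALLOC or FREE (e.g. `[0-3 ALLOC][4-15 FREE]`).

Answer: [0-1 ALLOC][2-7 ALLOC][8-32 FREE]

Derivation:
Op 1: a = malloc(3) -> a = 0; heap: [0-2 ALLOC][3-32 FREE]
Op 2: free(a) -> (freed a); heap: [0-32 FREE]
Op 3: b = malloc(2) -> b = 0; heap: [0-1 ALLOC][2-32 FREE]
Op 4: c = malloc(6) -> c = 2; heap: [0-1 ALLOC][2-7 ALLOC][8-32 FREE]
Op 5: d = malloc(5) -> d = 8; heap: [0-1 ALLOC][2-7 ALLOC][8-12 ALLOC][13-32 FREE]
Op 6: d = realloc(d, 14) -> d = 8; heap: [0-1 ALLOC][2-7 ALLOC][8-21 ALLOC][22-32 FREE]
free(d): d = 8 -> block [8-21 ALLOC]; mark free, coalesce with adjacent free neighbors -> [0-1 ALLOC][2-7 ALLOC][8-32 FREE]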